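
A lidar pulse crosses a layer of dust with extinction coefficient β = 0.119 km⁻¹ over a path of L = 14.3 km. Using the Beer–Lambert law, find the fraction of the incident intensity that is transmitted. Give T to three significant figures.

0.182

τ = β·L = 0.119 × 14.3 = 1.7017.
T = exp(−1.7017) = 0.1824.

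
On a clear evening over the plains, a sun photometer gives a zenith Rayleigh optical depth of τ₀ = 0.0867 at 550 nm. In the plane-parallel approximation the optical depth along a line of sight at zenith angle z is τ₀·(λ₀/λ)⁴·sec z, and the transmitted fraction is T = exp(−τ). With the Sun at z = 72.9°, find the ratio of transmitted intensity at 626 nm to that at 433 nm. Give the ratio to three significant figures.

Airmass: sec 72.9° = 3.4009.
τ(626 nm) = 0.0867 × (550/626)⁴ × 3.4009 = 0.0867 × 0.5959 × 3.4009 = 0.1757.
τ(433 nm) = 0.0867 × (550/433)⁴ × 3.4009 = 0.0867 × 2.6031 × 3.4009 = 0.7676.
T(626)/T(433) = exp(τ_B − τ_A) = exp(0.5919) = 1.8073.

1.81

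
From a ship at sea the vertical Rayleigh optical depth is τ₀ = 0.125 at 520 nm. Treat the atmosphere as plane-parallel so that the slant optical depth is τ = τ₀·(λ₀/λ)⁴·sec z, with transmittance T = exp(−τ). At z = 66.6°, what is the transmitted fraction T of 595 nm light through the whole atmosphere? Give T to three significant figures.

0.832

sec 66.6° = 2.5180.
τ = 0.125 × (520/595)⁴ × 2.5180 = 0.125 × 0.5834 × 2.5180 = 0.1836.
T = exp(−0.1836) = 0.8323.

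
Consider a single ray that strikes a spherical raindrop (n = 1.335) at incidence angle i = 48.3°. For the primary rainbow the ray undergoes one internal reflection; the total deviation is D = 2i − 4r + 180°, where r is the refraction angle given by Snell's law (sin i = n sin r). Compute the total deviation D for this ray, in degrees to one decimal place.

sin r = sin 48.3° / 1.335 = 0.7466/1.335 = 0.5593; r = 34.01°.
D = 2·48.3° − 4·34.01° + 180° = 96.60° − 136.02° + 180° = 140.58°.

140.6°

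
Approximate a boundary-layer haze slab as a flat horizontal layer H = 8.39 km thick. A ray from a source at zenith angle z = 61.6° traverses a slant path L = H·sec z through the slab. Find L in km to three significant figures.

sec z = 1/cos 61.6° = 2.1025.
L = 8.39 × 2.1025 = 17.640 km.

17.6 km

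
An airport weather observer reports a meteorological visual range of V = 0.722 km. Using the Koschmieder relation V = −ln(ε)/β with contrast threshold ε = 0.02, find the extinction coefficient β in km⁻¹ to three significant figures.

β = −ln(0.02) / V = 3.912 / 0.722 = 5.4183 km⁻¹.

5.42 km⁻¹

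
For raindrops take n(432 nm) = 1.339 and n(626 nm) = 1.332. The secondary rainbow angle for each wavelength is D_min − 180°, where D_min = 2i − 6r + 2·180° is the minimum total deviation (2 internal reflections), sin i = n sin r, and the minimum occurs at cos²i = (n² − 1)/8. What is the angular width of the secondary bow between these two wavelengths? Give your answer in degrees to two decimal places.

1.82°

At 432 nm (n = 1.339): cos²i = 0.09912 → i = 71.650°, r = 45.141°, D_min = 232.451°, rainbow angle = 52.451°.
At 626 nm (n = 1.332): cos²i = 0.09678 → i = 71.875°, r = 45.520°, D_min = 230.628°, rainbow angle = 50.628°.
Angular width = |52.451° − 50.628°| = 1.823°.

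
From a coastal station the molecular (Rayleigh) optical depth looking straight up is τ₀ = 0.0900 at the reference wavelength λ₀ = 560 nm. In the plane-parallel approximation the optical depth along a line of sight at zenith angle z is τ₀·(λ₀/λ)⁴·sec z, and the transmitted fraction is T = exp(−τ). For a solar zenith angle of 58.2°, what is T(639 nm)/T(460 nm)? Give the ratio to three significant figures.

Airmass: sec 58.2° = 1.8977.
τ(639 nm) = 0.0900 × (560/639)⁴ × 1.8977 = 0.0900 × 0.5899 × 1.8977 = 0.1007.
τ(460 nm) = 0.0900 × (560/460)⁴ × 1.8977 = 0.0900 × 2.1964 × 1.8977 = 0.3751.
T(639)/T(460) = exp(τ_B − τ_A) = exp(0.2744) = 1.3157.

1.32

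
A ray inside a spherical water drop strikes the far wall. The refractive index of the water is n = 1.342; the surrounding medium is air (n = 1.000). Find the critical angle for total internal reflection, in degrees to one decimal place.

sin θ_c = n_air / n = 1.000 / 1.342 = 0.7452.
θ_c = arcsin(0.7452) = 48.17°.

48.2°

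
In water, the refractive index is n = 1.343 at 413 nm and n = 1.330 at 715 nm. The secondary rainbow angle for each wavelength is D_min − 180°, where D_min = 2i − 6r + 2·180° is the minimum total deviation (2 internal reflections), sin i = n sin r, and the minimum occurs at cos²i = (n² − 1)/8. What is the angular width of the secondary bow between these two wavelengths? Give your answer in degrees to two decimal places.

3.38°

At 413 nm (n = 1.343): cos²i = 0.10046 → i = 71.522°, r = 44.928°, D_min = 233.478°, rainbow angle = 53.478°.
At 715 nm (n = 1.330): cos²i = 0.09611 → i = 71.940°, r = 45.630°, D_min = 230.101°, rainbow angle = 50.101°.
Angular width = |53.478° − 50.101°| = 3.377°.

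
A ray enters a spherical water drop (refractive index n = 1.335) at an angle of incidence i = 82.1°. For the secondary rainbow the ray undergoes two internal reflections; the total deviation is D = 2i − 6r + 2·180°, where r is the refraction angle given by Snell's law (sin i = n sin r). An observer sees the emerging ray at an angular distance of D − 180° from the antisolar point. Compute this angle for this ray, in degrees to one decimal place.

56.8°

sin r = sin 82.1° / 1.335 = 0.9905/1.335 = 0.7420; r = 47.90°.
D = 2·82.1° − 6·47.90° + 2·180° = 164.20° − 287.39° + 360° = 236.81°.
Angle from antisolar point = D − 180° = 56.81°.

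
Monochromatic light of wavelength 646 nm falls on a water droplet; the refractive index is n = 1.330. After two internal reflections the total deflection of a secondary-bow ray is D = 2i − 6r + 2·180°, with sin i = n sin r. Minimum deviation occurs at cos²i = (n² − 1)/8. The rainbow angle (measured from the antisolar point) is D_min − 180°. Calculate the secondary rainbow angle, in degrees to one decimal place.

50.1°

cos²i = (1.76890 − 1)/8 = 0.09611; i = arccos(0.31002) = 71.940°.
sin r = sin 71.940°/1.330 = 0.71483; r = 45.630°.
D_min = 2·71.940° − 6·45.630° + 360° = 230.101°.
Rainbow angle = D_min − 180° = 50.101°.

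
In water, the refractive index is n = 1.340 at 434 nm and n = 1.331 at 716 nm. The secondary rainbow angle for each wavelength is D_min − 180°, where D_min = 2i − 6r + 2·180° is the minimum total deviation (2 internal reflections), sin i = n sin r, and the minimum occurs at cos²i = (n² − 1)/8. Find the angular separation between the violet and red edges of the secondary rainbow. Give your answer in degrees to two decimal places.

2.34°

At 434 nm (n = 1.340): cos²i = 0.09945 → i = 71.618°, r = 45.088°, D_min = 232.709°, rainbow angle = 52.709°.
At 716 nm (n = 1.331): cos²i = 0.09645 → i = 71.907°, r = 45.575°, D_min = 230.365°, rainbow angle = 50.365°.
Angular width = |52.709° − 50.365°| = 2.344°.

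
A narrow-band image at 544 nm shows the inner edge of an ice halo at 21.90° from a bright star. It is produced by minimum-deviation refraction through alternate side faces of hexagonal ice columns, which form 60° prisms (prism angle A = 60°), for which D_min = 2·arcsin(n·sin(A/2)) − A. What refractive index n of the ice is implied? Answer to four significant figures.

1.311

Rearranging: n = sin((D_min + A)/2) / sin(A/2).
(D_min + A)/2 = (21.90° + 60°)/2 = 40.950°.
n = sin 40.950° / sin 30° = 0.6554 / 0.5000 = 1.3108.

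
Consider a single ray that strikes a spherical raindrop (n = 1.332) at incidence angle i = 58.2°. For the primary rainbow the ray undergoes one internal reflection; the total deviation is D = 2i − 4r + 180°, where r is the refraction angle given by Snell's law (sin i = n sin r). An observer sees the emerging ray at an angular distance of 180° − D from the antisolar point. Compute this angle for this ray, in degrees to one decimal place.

42.2°

sin r = sin 58.2° / 1.332 = 0.8499/1.332 = 0.6381; r = 39.65°.
D = 2·58.2° − 4·39.65° + 180° = 116.40° − 158.59° + 180° = 137.81°.
Angle from antisolar point = 180° − D = 42.19°.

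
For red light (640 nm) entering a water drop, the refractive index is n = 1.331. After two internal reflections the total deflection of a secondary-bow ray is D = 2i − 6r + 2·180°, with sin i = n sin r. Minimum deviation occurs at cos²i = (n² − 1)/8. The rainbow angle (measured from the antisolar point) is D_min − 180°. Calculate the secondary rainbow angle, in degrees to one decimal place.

cos²i = (1.77156 − 1)/8 = 0.09645; i = arccos(0.31056) = 71.907°.
sin r = sin 71.907°/1.331 = 0.71417; r = 45.575°.
D_min = 2·71.907° − 6·45.575° + 360° = 230.365°.
Rainbow angle = D_min − 180° = 50.365°.

50.4°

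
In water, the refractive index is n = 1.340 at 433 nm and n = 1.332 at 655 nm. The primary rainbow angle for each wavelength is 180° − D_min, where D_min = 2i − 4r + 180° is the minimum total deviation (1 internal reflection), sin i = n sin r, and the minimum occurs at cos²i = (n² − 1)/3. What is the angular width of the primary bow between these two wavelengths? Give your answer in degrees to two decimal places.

At 433 nm (n = 1.340): cos²i = 0.26520 → i = 59.004°, r = 39.770°, D_min = 138.929°, rainbow angle = 41.071°.
At 655 nm (n = 1.332): cos²i = 0.25807 → i = 59.469°, r = 40.290°, D_min = 137.776°, rainbow angle = 42.224°.
Angular width = |41.071° − 42.224°| = 1.153°.

1.15°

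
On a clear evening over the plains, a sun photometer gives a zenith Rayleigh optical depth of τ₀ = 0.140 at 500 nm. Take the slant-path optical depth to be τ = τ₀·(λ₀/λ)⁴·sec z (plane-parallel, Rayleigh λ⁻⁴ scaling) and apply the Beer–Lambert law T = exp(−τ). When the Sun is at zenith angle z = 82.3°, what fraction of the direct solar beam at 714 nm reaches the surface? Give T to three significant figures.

sec 82.3° = 7.4635.
τ = 0.140 × (500/714)⁴ × 7.4635 = 0.140 × 0.2405 × 7.4635 = 0.2513.
T = exp(−0.2513) = 0.7778.

0.778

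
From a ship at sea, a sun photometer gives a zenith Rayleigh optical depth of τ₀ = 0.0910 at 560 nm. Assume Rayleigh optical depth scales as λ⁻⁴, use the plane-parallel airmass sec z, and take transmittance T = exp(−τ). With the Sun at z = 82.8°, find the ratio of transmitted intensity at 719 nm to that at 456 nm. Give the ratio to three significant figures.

3.99

Airmass: sec 82.8° = 7.9787.
τ(719 nm) = 0.0910 × (560/719)⁴ × 7.9787 = 0.0910 × 0.3680 × 7.9787 = 0.2672.
τ(456 nm) = 0.0910 × (560/456)⁴ × 7.9787 = 0.0910 × 2.2745 × 7.9787 = 1.6515.
T(719)/T(456) = exp(τ_B − τ_A) = exp(1.3843) = 3.9919.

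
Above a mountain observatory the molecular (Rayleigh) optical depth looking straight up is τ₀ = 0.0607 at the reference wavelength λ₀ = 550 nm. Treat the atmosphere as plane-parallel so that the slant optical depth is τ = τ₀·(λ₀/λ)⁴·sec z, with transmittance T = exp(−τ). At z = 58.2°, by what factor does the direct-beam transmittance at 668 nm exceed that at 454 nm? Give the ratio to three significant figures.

Airmass: sec 58.2° = 1.8977.
τ(668 nm) = 0.0607 × (550/668)⁴ × 1.8977 = 0.0607 × 0.4596 × 1.8977 = 0.0529.
τ(454 nm) = 0.0607 × (550/454)⁴ × 1.8977 = 0.0607 × 2.1539 × 1.8977 = 0.2481.
T(668)/T(454) = exp(τ_B − τ_A) = exp(0.1952) = 1.2155.

1.22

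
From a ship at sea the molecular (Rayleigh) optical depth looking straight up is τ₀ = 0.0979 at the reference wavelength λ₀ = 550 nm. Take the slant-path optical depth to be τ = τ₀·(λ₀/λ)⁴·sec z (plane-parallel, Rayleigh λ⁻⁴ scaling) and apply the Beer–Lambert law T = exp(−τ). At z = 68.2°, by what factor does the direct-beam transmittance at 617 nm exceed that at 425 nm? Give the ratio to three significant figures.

1.77

Airmass: sec 68.2° = 2.6927.
τ(617 nm) = 0.0979 × (550/617)⁴ × 2.6927 = 0.0979 × 0.6314 × 2.6927 = 0.1665.
τ(425 nm) = 0.0979 × (550/425)⁴ × 2.6927 = 0.0979 × 2.8048 × 2.6927 = 0.7394.
T(617)/T(425) = exp(τ_B − τ_A) = exp(0.5729) = 1.7735.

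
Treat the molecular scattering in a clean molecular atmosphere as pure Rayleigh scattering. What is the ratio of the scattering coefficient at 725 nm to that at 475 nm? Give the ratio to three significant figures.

Rayleigh scattering ∝ λ⁻⁴, so the ratio of coefficients is the inverse fourth power of the wavelength ratio.
σ(725)/σ(475) = (475/725)⁴ = (0.6552)⁴ = 0.1843.

0.184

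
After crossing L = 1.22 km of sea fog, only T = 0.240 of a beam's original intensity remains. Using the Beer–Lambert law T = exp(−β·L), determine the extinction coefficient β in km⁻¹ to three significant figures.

Beer–Lambert: T = exp(−βL) ⇒ β = −ln(T)/L = −ln(0.240)/1.22 = 1.4271/1.22 = 1.17 km⁻¹.

1.17 km⁻¹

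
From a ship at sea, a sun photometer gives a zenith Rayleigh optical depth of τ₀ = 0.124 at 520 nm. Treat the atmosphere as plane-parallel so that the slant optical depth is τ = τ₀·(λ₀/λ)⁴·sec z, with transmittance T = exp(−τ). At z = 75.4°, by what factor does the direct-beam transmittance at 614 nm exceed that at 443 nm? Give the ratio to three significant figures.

1.98

Airmass: sec 75.4° = 3.9672.
τ(614 nm) = 0.124 × (520/614)⁴ × 3.9672 = 0.124 × 0.5144 × 3.9672 = 0.2531.
τ(443 nm) = 0.124 × (520/443)⁴ × 3.9672 = 0.124 × 1.8984 × 3.9672 = 0.9339.
T(614)/T(443) = exp(τ_B − τ_A) = exp(0.6808) = 1.9755.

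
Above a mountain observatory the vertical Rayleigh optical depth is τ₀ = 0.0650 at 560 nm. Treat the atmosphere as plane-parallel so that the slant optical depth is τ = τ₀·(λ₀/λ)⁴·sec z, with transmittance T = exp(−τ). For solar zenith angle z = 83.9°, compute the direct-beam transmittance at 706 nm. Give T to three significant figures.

0.785

sec 83.9° = 9.4105.
τ = 0.0650 × (560/706)⁴ × 9.4105 = 0.0650 × 0.3959 × 9.4105 = 0.2421.
T = exp(−0.2421) = 0.7849.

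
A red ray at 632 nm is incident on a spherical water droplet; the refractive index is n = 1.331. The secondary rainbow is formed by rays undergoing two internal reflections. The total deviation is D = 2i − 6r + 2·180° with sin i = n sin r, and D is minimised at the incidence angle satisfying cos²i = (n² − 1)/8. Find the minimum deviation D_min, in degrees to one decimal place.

cos²i = (1.77156 − 1)/8 = 0.09645; i = arccos(0.31056) = 71.907°.
sin r = sin 71.907°/1.331 = 0.71417; r = 45.575°.
D_min = 2·71.907° − 6·45.575° + 360° = 230.365°.

230.4°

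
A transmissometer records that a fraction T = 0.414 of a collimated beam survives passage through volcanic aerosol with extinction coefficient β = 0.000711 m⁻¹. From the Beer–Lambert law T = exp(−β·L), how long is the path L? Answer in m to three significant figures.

1240 m

Beer–Lambert: T = exp(−βL) ⇒ L = −ln(T)/β = −ln(0.414)/0.000711 = 0.8819/0.000711 = 1240 m.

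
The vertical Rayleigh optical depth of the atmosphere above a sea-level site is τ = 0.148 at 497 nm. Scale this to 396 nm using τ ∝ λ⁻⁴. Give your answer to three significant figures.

0.367

τ(396 nm) = τ(497 nm) × (497/396)⁴ = 0.148 × (1.2551)⁴ = 0.148 × 2.4811 = 0.3672.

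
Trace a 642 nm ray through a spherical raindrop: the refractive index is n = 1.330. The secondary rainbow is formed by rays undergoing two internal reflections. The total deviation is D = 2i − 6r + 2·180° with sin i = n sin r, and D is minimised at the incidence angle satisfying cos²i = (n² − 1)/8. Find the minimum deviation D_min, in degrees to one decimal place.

230.1°

cos²i = (1.76890 − 1)/8 = 0.09611; i = arccos(0.31002) = 71.940°.
sin r = sin 71.940°/1.330 = 0.71483; r = 45.630°.
D_min = 2·71.940° − 6·45.630° + 360° = 230.101°.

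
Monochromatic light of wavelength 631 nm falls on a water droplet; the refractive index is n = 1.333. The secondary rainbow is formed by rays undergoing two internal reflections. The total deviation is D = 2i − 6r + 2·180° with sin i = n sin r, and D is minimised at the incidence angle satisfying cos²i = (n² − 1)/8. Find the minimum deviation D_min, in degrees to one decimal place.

cos²i = (1.77689 − 1)/8 = 0.09711; i = arccos(0.31163) = 71.843°.
sin r = sin 71.843°/1.333 = 0.71283; r = 45.466°.
D_min = 2·71.843° − 6·45.466° + 360° = 230.891°.

230.9°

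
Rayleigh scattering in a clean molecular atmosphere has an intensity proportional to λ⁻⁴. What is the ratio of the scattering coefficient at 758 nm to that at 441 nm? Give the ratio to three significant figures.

Rayleigh scattering ∝ λ⁻⁴, so the ratio of coefficients is the inverse fourth power of the wavelength ratio.
σ(758)/σ(441) = (441/758)⁴ = (0.5818)⁴ = 0.1146.

0.115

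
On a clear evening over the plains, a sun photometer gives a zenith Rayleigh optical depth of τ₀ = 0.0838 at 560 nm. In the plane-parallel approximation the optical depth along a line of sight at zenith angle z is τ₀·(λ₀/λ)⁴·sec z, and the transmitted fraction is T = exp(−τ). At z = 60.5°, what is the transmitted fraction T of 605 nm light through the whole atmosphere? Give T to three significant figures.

0.883

sec 60.5° = 2.0308.
τ = 0.0838 × (560/605)⁴ × 2.0308 = 0.0838 × 0.7341 × 2.0308 = 0.1249.
T = exp(−0.1249) = 0.8826.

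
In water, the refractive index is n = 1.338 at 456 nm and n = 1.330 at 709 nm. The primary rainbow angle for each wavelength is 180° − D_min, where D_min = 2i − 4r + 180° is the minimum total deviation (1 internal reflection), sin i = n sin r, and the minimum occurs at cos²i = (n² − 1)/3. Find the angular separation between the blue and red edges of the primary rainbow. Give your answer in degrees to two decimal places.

1.16°

At 456 nm (n = 1.338): cos²i = 0.26341 → i = 59.120°, r = 39.899°, D_min = 138.643°, rainbow angle = 41.357°.
At 709 nm (n = 1.330): cos²i = 0.25630 → i = 59.585°, r = 40.422°, D_min = 137.484°, rainbow angle = 42.516°.
Angular width = |41.357° − 42.516°| = 1.160°.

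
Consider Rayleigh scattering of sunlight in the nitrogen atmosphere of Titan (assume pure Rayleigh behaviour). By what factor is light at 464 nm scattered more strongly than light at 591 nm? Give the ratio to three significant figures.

2.63

Rayleigh scattering ∝ λ⁻⁴, so the ratio of coefficients is the inverse fourth power of the wavelength ratio.
σ(464)/σ(591) = (591/464)⁴ = (1.2737)⁴ = 2.632.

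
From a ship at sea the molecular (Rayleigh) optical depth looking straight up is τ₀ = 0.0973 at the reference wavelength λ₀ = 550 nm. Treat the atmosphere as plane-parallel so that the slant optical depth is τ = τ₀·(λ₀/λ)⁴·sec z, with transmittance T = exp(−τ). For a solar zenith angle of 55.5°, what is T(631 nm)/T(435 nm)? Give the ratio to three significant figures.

Airmass: sec 55.5° = 1.7655.
τ(631 nm) = 0.0973 × (550/631)⁴ × 1.7655 = 0.0973 × 0.5772 × 1.7655 = 0.0992.
τ(435 nm) = 0.0973 × (550/435)⁴ × 1.7655 = 0.0973 × 2.5556 × 1.7655 = 0.4390.
T(631)/T(435) = exp(τ_B − τ_A) = exp(0.3399) = 1.4047.

1.40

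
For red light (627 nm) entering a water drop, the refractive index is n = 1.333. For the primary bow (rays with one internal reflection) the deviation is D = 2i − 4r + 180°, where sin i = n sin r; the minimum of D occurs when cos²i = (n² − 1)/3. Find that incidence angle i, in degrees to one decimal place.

cos²i = (1.333² − 1)/3 = (1.77689 − 1)/3 = 0.25896.
cos i = 0.50888, so i = 59.410°.

59.4°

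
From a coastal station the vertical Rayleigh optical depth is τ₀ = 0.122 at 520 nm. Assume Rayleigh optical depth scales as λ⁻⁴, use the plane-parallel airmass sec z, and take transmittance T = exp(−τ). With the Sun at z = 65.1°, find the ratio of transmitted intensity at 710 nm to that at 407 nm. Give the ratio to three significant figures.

Airmass: sec 65.1° = 2.3751.
τ(710 nm) = 0.122 × (520/710)⁴ × 2.3751 = 0.122 × 0.2877 × 2.3751 = 0.0834.
τ(407 nm) = 0.122 × (520/407)⁴ × 2.3751 = 0.122 × 2.6646 × 2.3751 = 0.7721.
T(710)/T(407) = exp(τ_B − τ_A) = exp(0.6887) = 1.9912.

1.99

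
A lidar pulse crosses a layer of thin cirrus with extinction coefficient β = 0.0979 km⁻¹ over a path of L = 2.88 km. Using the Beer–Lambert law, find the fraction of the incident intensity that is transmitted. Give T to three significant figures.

0.754

τ = β·L = 0.0979 × 2.88 = 0.2820.
T = exp(−0.2820) = 0.7543.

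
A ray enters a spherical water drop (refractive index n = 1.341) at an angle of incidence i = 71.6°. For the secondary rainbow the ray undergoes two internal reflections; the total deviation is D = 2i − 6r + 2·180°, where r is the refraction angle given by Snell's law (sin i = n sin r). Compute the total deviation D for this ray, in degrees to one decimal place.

233.0°

sin r = sin 71.6° / 1.341 = 0.9489/1.341 = 0.7076; r = 45.04°.
D = 2·71.6° − 6·45.04° + 2·180° = 143.20° − 270.23° + 360° = 232.97°.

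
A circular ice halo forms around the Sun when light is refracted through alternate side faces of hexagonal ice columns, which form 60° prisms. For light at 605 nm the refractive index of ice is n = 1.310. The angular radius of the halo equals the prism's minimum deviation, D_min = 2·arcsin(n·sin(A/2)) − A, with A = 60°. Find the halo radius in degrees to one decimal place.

n·sin(A/2) = 1.310 × sin 30° = 1.310 × 0.5000 = 0.6550.
D_min = 2·arcsin(0.6550) − 60° = 2 × 40.920° − 60° = 21.839°.

21.8°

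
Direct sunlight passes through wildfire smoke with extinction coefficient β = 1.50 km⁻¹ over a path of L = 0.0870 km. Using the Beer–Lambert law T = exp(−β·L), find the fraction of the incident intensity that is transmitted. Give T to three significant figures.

0.878

τ = β·L = 1.50 × 0.0870 = 0.1305.
T = exp(−0.1305) = 0.8777.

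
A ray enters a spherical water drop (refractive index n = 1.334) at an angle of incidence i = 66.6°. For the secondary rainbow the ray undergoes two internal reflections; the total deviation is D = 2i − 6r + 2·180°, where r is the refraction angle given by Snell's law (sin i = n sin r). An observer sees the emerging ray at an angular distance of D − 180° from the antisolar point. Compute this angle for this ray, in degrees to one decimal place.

52.4°

sin r = sin 66.6° / 1.334 = 0.9178/1.334 = 0.6880; r = 43.47°.
D = 2·66.6° − 6·43.47° + 2·180° = 133.20° − 260.82° + 360° = 232.38°.
Angle from antisolar point = D − 180° = 52.38°.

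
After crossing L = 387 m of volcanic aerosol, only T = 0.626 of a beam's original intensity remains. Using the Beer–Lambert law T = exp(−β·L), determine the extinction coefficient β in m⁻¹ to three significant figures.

0.00121 m⁻¹

Beer–Lambert: T = exp(−βL) ⇒ β = −ln(T)/L = −ln(0.626)/387 = 0.4684/387 = 0.00121 m⁻¹.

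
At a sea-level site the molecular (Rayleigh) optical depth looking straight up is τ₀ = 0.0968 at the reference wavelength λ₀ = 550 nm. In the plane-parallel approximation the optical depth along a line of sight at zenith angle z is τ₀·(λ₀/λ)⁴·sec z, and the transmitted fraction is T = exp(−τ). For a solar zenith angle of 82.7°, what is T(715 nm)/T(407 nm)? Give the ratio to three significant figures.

Airmass: sec 82.7° = 7.8700.
τ(715 nm) = 0.0968 × (550/715)⁴ × 7.8700 = 0.0968 × 0.3501 × 7.8700 = 0.2667.
τ(407 nm) = 0.0968 × (550/407)⁴ × 7.8700 = 0.0968 × 3.3348 × 7.8700 = 2.5405.
T(715)/T(407) = exp(τ_B − τ_A) = exp(2.2738) = 9.7162.

9.72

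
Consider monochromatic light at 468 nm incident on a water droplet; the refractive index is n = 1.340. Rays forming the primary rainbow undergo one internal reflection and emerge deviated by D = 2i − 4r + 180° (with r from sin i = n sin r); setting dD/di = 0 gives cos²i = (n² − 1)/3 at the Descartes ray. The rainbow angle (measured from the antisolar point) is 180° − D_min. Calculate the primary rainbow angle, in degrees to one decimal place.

cos²i = (1.79560 − 1)/3 = 0.26520; i = arccos(0.51498) = 59.004°.
sin r = sin 59.004°/1.340 = 0.63971; r = 39.770°.
D_min = 2·59.004° − 4·39.770° + 180° = 138.929°.
Rainbow angle = 180° − D_min = 41.071°.

41.1°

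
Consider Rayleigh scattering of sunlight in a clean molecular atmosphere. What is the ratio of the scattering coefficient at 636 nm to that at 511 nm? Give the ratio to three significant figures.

0.417

Rayleigh scattering ∝ λ⁻⁴, so the ratio of coefficients is the inverse fourth power of the wavelength ratio.
σ(636)/σ(511) = (511/636)⁴ = (0.8035)⁴ = 0.4167.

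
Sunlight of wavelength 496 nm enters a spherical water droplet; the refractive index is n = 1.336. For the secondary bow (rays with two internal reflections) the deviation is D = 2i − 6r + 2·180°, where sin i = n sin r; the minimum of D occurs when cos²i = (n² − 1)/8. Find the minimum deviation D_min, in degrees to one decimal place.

cos²i = (1.78490 − 1)/8 = 0.09811; i = arccos(0.31323) = 71.746°.
sin r = sin 71.746°/1.336 = 0.71084; r = 45.303°.
D_min = 2·71.746° − 6·45.303° + 360° = 231.674°.

231.7°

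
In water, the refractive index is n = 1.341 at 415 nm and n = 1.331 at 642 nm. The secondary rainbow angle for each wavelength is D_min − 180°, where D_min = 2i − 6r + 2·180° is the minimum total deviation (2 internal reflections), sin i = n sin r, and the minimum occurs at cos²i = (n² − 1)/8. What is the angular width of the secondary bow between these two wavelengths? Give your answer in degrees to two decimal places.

At 415 nm (n = 1.341): cos²i = 0.09979 → i = 71.586°, r = 45.034°, D_min = 232.966°, rainbow angle = 52.966°.
At 642 nm (n = 1.331): cos²i = 0.09645 → i = 71.907°, r = 45.575°, D_min = 230.365°, rainbow angle = 50.365°.
Angular width = |52.966° − 50.365°| = 2.601°.

2.60°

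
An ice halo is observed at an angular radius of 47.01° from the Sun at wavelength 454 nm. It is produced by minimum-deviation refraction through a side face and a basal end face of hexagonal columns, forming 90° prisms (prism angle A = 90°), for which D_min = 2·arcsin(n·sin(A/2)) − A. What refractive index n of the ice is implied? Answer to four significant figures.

1.316

Rearranging: n = sin((D_min + A)/2) / sin(A/2).
(D_min + A)/2 = (47.01° + 90°)/2 = 68.505°.
n = sin 68.505° / sin 45° = 0.9304 / 0.7071 = 1.3159.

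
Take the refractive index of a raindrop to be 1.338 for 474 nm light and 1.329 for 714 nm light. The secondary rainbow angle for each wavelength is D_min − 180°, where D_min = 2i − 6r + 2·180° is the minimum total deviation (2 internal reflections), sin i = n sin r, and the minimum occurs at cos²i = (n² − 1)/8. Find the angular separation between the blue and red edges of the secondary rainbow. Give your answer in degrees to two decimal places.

At 474 nm (n = 1.338): cos²i = 0.09878 → i = 71.682°, r = 45.195°, D_min = 232.193°, rainbow angle = 52.193°.
At 714 nm (n = 1.329): cos²i = 0.09578 → i = 71.972°, r = 45.685°, D_min = 229.837°, rainbow angle = 49.837°.
Angular width = |52.193° − 49.837°| = 2.356°.

2.36°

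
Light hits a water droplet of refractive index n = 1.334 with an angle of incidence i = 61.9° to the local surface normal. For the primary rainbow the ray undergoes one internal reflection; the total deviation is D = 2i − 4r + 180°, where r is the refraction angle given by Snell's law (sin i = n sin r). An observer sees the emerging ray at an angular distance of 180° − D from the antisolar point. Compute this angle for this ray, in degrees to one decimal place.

41.8°

sin r = sin 61.9° / 1.334 = 0.8821/1.334 = 0.6613; r = 41.40°.
D = 2·61.9° − 4·41.40° + 180° = 123.80° − 165.59° + 180° = 138.21°.
Angle from antisolar point = 180° − D = 41.79°.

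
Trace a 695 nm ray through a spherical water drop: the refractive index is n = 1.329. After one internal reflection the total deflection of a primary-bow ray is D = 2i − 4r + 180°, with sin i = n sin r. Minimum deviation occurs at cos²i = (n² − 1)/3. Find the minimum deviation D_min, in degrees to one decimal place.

cos²i = (1.76624 − 1)/3 = 0.25541; i = arccos(0.50538) = 59.643°.
sin r = sin 59.643°/1.329 = 0.64928; r = 40.487°.
D_min = 2·59.643° − 4·40.487° + 180° = 137.337°.

137.3°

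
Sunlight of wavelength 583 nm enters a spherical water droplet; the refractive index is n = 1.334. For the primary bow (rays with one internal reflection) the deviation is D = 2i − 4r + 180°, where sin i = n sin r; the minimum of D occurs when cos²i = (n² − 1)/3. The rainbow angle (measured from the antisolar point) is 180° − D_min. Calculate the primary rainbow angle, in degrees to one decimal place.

cos²i = (1.77956 − 1)/3 = 0.25985; i = arccos(0.50976) = 59.352°.
sin r = sin 59.352°/1.334 = 0.64492; r = 40.159°.
D_min = 2·59.352° − 4·40.159° + 180° = 138.067°.
Rainbow angle = 180° − D_min = 41.933°.

41.9°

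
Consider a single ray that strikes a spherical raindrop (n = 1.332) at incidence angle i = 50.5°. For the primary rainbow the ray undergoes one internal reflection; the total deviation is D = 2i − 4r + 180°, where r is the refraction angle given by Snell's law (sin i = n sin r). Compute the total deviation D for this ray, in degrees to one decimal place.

sin r = sin 50.5° / 1.332 = 0.7716/1.332 = 0.5793; r = 35.40°.
D = 2·50.5° − 4·35.40° + 180° = 101.00° − 141.60° + 180° = 139.40°.

139.4°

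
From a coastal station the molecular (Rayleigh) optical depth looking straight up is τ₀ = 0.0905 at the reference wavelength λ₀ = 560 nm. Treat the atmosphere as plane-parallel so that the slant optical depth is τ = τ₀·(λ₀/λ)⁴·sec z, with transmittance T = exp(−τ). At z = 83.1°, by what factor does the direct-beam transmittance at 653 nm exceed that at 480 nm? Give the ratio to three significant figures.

Airmass: sec 83.1° = 8.3238.
τ(653 nm) = 0.0905 × (560/653)⁴ × 8.3238 = 0.0905 × 0.5409 × 8.3238 = 0.4074.
τ(480 nm) = 0.0905 × (560/480)⁴ × 8.3238 = 0.0905 × 1.8526 × 8.3238 = 1.3956.
T(653)/T(480) = exp(τ_B − τ_A) = exp(0.9881) = 2.6863.

2.69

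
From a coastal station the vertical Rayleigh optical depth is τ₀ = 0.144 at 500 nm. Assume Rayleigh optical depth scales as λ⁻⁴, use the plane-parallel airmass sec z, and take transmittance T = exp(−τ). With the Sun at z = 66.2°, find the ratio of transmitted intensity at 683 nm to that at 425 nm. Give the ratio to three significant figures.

1.79

Airmass: sec 66.2° = 2.4780.
τ(683 nm) = 0.144 × (500/683)⁴ × 2.4780 = 0.144 × 0.2872 × 2.4780 = 0.1025.
τ(425 nm) = 0.144 × (500/425)⁴ × 2.4780 = 0.144 × 1.9157 × 2.4780 = 0.6836.
T(683)/T(425) = exp(τ_B − τ_A) = exp(0.5811) = 1.7880.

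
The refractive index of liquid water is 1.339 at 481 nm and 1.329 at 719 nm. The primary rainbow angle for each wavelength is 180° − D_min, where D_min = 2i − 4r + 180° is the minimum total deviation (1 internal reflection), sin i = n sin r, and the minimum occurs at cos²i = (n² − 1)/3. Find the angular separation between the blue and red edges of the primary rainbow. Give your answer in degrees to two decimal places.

At 481 nm (n = 1.339): cos²i = 0.26431 → i = 59.062°, r = 39.834°, D_min = 138.786°, rainbow angle = 41.214°.
At 719 nm (n = 1.329): cos²i = 0.25541 → i = 59.643°, r = 40.487°, D_min = 137.337°, rainbow angle = 42.663°.
Angular width = |41.214° − 42.663°| = 1.450°.

1.45°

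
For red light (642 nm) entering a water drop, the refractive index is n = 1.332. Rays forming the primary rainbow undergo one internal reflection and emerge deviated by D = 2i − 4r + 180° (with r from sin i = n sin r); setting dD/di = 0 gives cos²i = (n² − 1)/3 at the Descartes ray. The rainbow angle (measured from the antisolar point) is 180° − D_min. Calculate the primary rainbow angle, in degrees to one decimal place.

cos²i = (1.77422 − 1)/3 = 0.25807; i = arccos(0.50801) = 59.469°.
sin r = sin 59.469°/1.332 = 0.64666; r = 40.290°.
D_min = 2·59.469° − 4·40.290° + 180° = 137.776°.
Rainbow angle = 180° − D_min = 42.224°.

42.2°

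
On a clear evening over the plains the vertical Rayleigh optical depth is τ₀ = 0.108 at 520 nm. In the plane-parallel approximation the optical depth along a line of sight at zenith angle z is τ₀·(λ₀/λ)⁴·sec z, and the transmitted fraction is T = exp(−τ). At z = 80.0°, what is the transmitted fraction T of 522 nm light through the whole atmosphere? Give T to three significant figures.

0.542

sec 80.0° = 5.7588.
τ = 0.108 × (520/522)⁴ × 5.7588 = 0.108 × 0.9848 × 5.7588 = 0.6125.
T = exp(−0.6125) = 0.5420.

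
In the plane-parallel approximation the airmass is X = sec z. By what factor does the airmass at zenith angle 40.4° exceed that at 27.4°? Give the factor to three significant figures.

1.17

X(40.4°)/X(27.4°) = sec 40.4° / sec 27.4° = cos 27.4° / cos 40.4° = 0.8878/0.7615 = 1.1658.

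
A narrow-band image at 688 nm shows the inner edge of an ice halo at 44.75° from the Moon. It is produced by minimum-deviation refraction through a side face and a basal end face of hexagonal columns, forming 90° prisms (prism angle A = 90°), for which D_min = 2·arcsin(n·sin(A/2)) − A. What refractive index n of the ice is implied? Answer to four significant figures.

Rearranging: n = sin((D_min + A)/2) / sin(A/2).
(D_min + A)/2 = (44.75° + 90°)/2 = 67.375°.
n = sin 67.375° / sin 45° = 0.9230 / 0.7071 = 1.3054.

1.305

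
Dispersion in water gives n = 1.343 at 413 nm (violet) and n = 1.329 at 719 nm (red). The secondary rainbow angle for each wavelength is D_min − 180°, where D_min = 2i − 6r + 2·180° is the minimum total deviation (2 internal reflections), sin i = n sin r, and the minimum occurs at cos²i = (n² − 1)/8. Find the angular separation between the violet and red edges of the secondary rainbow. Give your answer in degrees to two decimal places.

At 413 nm (n = 1.343): cos²i = 0.10046 → i = 71.522°, r = 44.928°, D_min = 233.478°, rainbow angle = 53.478°.
At 719 nm (n = 1.329): cos²i = 0.09578 → i = 71.972°, r = 45.685°, D_min = 229.837°, rainbow angle = 49.837°.
Angular width = |53.478° − 49.837°| = 3.641°.

3.64°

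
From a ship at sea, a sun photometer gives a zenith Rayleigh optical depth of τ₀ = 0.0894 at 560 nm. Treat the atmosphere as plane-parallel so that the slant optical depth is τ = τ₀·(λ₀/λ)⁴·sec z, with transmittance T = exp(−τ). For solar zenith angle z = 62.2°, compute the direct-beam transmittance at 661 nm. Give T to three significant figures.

sec 62.2° = 2.1441.
τ = 0.0894 × (560/661)⁴ × 2.1441 = 0.0894 × 0.5152 × 2.1441 = 0.0988.
T = exp(−0.0988) = 0.9060.

0.906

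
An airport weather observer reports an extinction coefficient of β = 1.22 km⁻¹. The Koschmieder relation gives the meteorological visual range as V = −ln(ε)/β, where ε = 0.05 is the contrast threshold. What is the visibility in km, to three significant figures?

2.46 km

V = −ln(0.05) / 1.22 = 2.996 / 1.22 = 2.4555 km.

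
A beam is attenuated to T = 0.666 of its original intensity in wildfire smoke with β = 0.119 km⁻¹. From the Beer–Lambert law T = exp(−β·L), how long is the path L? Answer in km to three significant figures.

Beer–Lambert: T = exp(−βL) ⇒ L = −ln(T)/β = −ln(0.666)/0.119 = 0.4065/0.119 = 3.416 km.

3.42 km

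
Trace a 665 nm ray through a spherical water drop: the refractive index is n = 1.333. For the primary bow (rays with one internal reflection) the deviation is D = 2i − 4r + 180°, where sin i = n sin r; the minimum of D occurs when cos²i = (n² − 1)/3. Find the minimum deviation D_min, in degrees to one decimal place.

137.9°

cos²i = (1.77689 − 1)/3 = 0.25896; i = arccos(0.50888) = 59.410°.
sin r = sin 59.410°/1.333 = 0.64579; r = 40.225°.
D_min = 2·59.410° − 4·40.225° + 180° = 137.922°.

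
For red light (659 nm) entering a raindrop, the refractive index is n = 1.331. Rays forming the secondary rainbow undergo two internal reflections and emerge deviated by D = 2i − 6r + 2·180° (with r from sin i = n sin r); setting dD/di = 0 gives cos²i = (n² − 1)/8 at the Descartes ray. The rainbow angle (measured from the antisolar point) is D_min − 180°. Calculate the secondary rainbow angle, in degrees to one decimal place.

50.4°

cos²i = (1.77156 − 1)/8 = 0.09645; i = arccos(0.31056) = 71.907°.
sin r = sin 71.907°/1.331 = 0.71417; r = 45.575°.
D_min = 2·71.907° − 6·45.575° + 360° = 230.365°.
Rainbow angle = D_min − 180° = 50.365°.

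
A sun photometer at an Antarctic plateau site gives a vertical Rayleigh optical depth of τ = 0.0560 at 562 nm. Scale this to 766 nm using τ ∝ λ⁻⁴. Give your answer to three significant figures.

0.0162

τ(766 nm) = τ(562 nm) × (562/766)⁴ = 0.0560 × (0.7337)⁴ = 0.0560 × 0.2898 = 0.0162.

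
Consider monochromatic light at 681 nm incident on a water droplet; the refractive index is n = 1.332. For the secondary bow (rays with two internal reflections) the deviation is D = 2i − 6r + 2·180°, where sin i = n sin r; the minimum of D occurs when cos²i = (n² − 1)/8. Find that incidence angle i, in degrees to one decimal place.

71.9°

cos²i = (1.332² − 1)/8 = (1.77422 − 1)/8 = 0.09678.
cos i = 0.31109, so i = 71.875°.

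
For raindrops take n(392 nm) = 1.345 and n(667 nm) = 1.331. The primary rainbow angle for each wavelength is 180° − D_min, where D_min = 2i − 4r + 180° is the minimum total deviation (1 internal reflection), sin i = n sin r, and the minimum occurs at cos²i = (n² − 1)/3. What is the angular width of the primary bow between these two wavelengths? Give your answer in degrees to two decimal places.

At 392 nm (n = 1.345): cos²i = 0.26967 → i = 58.715°, r = 39.448°, D_min = 139.635°, rainbow angle = 40.365°.
At 667 nm (n = 1.331): cos²i = 0.25719 → i = 59.527°, r = 40.356°, D_min = 137.630°, rainbow angle = 42.370°.
Angular width = |40.365° − 42.370°| = 2.005°.

2.01°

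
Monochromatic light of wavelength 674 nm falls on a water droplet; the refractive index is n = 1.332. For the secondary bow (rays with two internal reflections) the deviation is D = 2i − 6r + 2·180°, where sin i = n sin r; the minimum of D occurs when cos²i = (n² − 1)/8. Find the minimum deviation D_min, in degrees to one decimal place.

cos²i = (1.77422 − 1)/8 = 0.09678; i = arccos(0.31109) = 71.875°.
sin r = sin 71.875°/1.332 = 0.71350; r = 45.520°.
D_min = 2·71.875° − 6·45.520° + 360° = 230.628°.

230.6°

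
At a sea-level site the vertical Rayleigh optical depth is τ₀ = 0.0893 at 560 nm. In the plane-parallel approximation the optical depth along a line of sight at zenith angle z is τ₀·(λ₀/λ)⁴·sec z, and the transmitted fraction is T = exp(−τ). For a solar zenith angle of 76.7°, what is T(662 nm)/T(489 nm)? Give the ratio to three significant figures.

1.60

Airmass: sec 76.7° = 4.3469.
τ(662 nm) = 0.0893 × (560/662)⁴ × 4.3469 = 0.0893 × 0.5121 × 4.3469 = 0.1988.
τ(489 nm) = 0.0893 × (560/489)⁴ × 4.3469 = 0.0893 × 1.7200 × 4.3469 = 0.6676.
T(662)/T(489) = exp(τ_B − τ_A) = exp(0.4689) = 1.5982.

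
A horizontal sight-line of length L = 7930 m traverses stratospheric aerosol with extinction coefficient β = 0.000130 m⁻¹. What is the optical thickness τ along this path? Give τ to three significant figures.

1.03

τ = β·L = 0.000130 × 7930 = 1.0309.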